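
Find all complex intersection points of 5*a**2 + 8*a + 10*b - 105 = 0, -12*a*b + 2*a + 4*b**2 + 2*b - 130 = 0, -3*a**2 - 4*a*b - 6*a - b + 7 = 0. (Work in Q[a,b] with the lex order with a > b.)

{(-5, 2)}

Compute a lex Gröbner basis by Buchberger's algorithm.
f_1 = 5*a**2 + 8*a + 10*b - 105, LT = a**2.
f_2 = -12*a*b + 2*a + 4*b**2 + 2*b - 130, LT = a*b.
f_3 = -3*a**2 - 4*a*b - 6*a - b + 7, LT = a**2.

S(f_1,f_2): lcm = a**2*b. S = 1/6*a**2 + 1/3*a*b**2 + 53/30*a*b - 65/6*a + 2*b**2 - 21*b.
  reduce S modulo (f_1, f_2, f_3):
  remainder -583/54*a + 1/9*b**3 + 719/270*b**2 - 6653/270*b - 877/54 ≠ 0; add h_4 = -583/54*a + 1/9*b**3 + 719/270*b**2 - 6653/270*b - 877/54 to the basis.

S(f_1,f_3): lcm = a**2. S = -4/3*a*b - 2/5*a + 5/3*b - 56/3.
  reduce S modulo (f_1, f_2, f_3, h_4):
  remainder -56/8745*b**3 - 26144/43725*b**2 + 41751/14575*b - 28738/8745 ≠ 0; add h_5 = -56/8745*b**3 - 26144/43725*b**2 + 41751/14575*b - 28738/8745 to the basis.

S(f_2,f_3): lcm = a**2*b. S = -1/6*a**2 - 5/3*a*b**2 - 13/6*a*b + 65/6*a - 1/3*b**2 + 7/3*b.
  reduce S modulo (f_1, f_2, f_3, h_4, h_5):
  remainder 899/21*b**2 - 4271/21*b + 4946/21 ≠ 0; add h_6 = 899/21*b**2 - 4271/21*b + 4946/21 to the basis.

S(f_2,h_5): lcm = a*b**3. S = -19643/210*a*b**2 + 125253/280*a*b - 14369/28*a - 1/3*b**4 - 1/6*b**3 + 65/6*b**2.
  reduce S modulo (f_1, f_2, f_3, h_4, h_5, h_6):
  remainder 677118937/402752*b - 677118937/201376 ≠ 0; add h_7 = 677118937/402752*b - 677118937/201376 to the basis.

The other S-polynomials (S(f_1,h_4), S(f_2,h_4), S(f_3,h_4), S(f_1,h_5), S(f_3,h_5), S(h_4,h_5), S(f_1,h_6), S(f_2,h_6), S(f_3,h_6), S(h_4,h_6), S(h_5,h_6), S(f_1,h_7), S(f_2,h_7), S(f_3,h_7), S(h_4,h_7), S(h_5,h_7), S(h_6,h_7)) all reduce to 0 modulo the current basis, so we have a Gröbner basis.
Inter-reduce: drop elements whose leading term is divisible by another's, tail-reduce, and make monic.
Reduced Gröbner basis: {a + 5, b - 2}.

From the last basis element, b - 2 = 0, so b takes values in {2}. Each choice, substituted upward through the basis, yields the corresponding point(s) of the solution set.
  b = 2: the earlier basis element becomes a + 5 = 0, giving a = -5 — point (-5, 2).
Zero-dimensionality of the ideal guarantees finitely many solutions over ℂ.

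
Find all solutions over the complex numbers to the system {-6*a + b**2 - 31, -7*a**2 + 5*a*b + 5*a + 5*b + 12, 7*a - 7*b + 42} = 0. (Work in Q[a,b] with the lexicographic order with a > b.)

Compute a lex Gröbner basis by Buchberger's algorithm.
f_1 = -6*a + b**2 - 31, LT = a.
f_2 = -7*a**2 + 5*a*b + 5*a + 5*b + 12, LT = a**2.
f_3 = 7*a - 7*b + 42, LT = a.

S(f_1,f_2): lcm = a**2. S = -1/6*a*b**2 + 5/7*a*b + 247/42*a + 5/7*b + 12/7.
  leading term a*b**2: subtract (1/36*b**2)·f_1 from -1/6*a*b**2 + 5/7*a*b + 247/42*a + 5/7*b + 12/7 → 5/7*a*b + 247/42*a - 1/36*b**4 + 31/36*b**2 + 5/7*b + 12/7
  leading term a*b: subtract (-5/42*b)·f_1 from 5/7*a*b + 247/42*a - 1/36*b**4 + 31/36*b**2 + 5/7*b + 12/7 → 247/42*a - 1/36*b**4 + 5/42*b**3 + 31/36*b**2 - 125/42*b + 12/7
  leading term a: subtract (-247/252)·f_1 from 247/42*a - 1/36*b**4 + 5/42*b**3 + 31/36*b**2 - 125/42*b + 12/7 → -1/36*b**4 + 5/42*b**3 + 116/63*b**2 - 125/42*b - 7225/252
  leading term b**4: no divisor's leading term divides it; move -1/36*b**4 to the remainder.
  leading term b**3: no divisor's leading term divides it; move 5/42*b**3 to the remainder.
  leading term b**2: no divisor's leading term divides it; move 116/63*b**2 to the remainder.
  leading term b: no divisor's leading term divides it; move -125/42*b to the remainder.
  leading term 1: no divisor's leading term divides it; move -7225/252 to the remainder.
  remainder -1/36*b**4 + 5/42*b**3 + 116/63*b**2 - 125/42*b - 7225/252 ≠ 0; add h_4 = -1/36*b**4 + 5/42*b**3 + 116/63*b**2 - 125/42*b - 7225/252 to the basis.

S(f_1,f_3): lcm = a. S = -1/6*b**2 + b - 5/6.
  leading term b**2: no divisor's leading term divides it; move -1/6*b**2 to the remainder.
  leading term b: no divisor's leading term divides it; move b to the remainder.
  leading term 1: no divisor's leading term divides it; move -5/6 to the remainder.
  remainder -1/6*b**2 + b - 5/6 ≠ 0; add h_5 = -1/6*b**2 + b - 5/6 to the basis.

S(f_2,f_3): lcm = a**2. S = 2/7*a*b - 47/7*a - 5/7*b - 12/7.
  leading term a*b: subtract (-1/21*b)·f_1 from 2/7*a*b - 47/7*a - 5/7*b - 12/7 → -47/7*a + 1/21*b**3 - 46/21*b - 12/7
  leading term a: subtract (47/42)·f_1 from -47/7*a + 1/21*b**3 - 46/21*b - 12/7 → 1/21*b**3 - 47/42*b**2 - 46/21*b + 1385/42
  leading term b**3: subtract (-2/7*b)·h_5 from 1/21*b**3 - 47/42*b**2 - 46/21*b + 1385/42 → -5/6*b**2 - 17/7*b + 1385/42
  leading term b**2: subtract (5)·h_5 from -5/6*b**2 - 17/7*b + 1385/42 → -52/7*b + 260/7
  leading term b: no divisor's leading term divides it; move -52/7*b to the remainder.
  leading term 1: no divisor's leading term divides it; move 260/7 to the remainder.
  remainder -52/7*b + 260/7 ≠ 0; add h_6 = -52/7*b + 260/7 to the basis.

S(f_1,h_4): leading monomials are coprime, so the S-polynomial reduces to 0 (Buchberger's first criterion).
S(f_2,h_4): leading monomials are coprime, so the S-polynomial reduces to 0 (Buchberger's first criterion).
S(f_3,h_4): leading monomials are coprime, so the S-polynomial reduces to 0 (Buchberger's first criterion).
S(f_1,h_5): leading monomials are coprime, so the S-polynomial reduces to 0 (Buchberger's first criterion).
S(f_2,h_5): leading monomials are coprime, so the S-polynomial reduces to 0 (Buchberger's first criterion).
S(f_3,h_5): leading monomials are coprime, so the S-polynomial reduces to 0 (Buchberger's first criterion).
S(h_4,h_5): lcm = b**4. S = 12/7*b**3 - 499/7*b**2 + 750/7*b + 7225/7.
  leading term b**3: subtract (-72/7*b)·h_5 from 12/7*b**3 - 499/7*b**2 + 750/7*b + 7225/7 → -61*b**2 + 690/7*b + 7225/7
  leading term b**2: subtract (366)·h_5 from -61*b**2 + 690/7*b + 7225/7 → -1872/7*b + 9360/7
  leading term b: subtract (36)·h_6 from -1872/7*b + 9360/7 → 0
  remainder 0.

S(f_1,h_6): leading monomials are coprime, so the S-polynomial reduces to 0 (Buchberger's first criterion).
S(f_2,h_6): leading monomials are coprime, so the S-polynomial reduces to 0 (Buchberger's first criterion).
S(f_3,h_6): leading monomials are coprime, so the S-polynomial reduces to 0 (Buchberger's first criterion).
S(h_4,h_6): lcm = b**4. S = 5/7*b**3 - 464/7*b**2 + 750/7*b + 7225/7.
  leading term b**3: subtract (-30/7*b)·h_5 from 5/7*b**3 - 464/7*b**2 + 750/7*b + 7225/7 → -62*b**2 + 725/7*b + 7225/7
  leading term b**2: subtract (372)·h_5 from -62*b**2 + 725/7*b + 7225/7 → -1879/7*b + 9395/7
  leading term b: subtract (1879/52)·h_6 from -1879/7*b + 9395/7 → 0
  remainder 0.

S(h_5,h_6): lcm = b**2. S = -b + 5.
  leading term b: subtract (7/52)·h_6 from -b + 5 → 0
  remainder 0.

Every S-polynomial of the final basis reduces to 0, so we have a Gröbner basis.
Inter-reduce: drop elements whose leading term is divisible by another's, tail-reduce, and make monic.
Reduced Gröbner basis: {a + 1, b - 5}.

Elimination: the polynomial b - 5 lies in the elimination ideal for b, so b ∈ {5}. For each such b, the remaining basis elements (now univariate) give the rest of the solution.
  b = 5: the earlier basis element becomes a + 1 = 0, giving a = -1 — point (-1, 5).
A lex Gröbner basis triangularizes the system, enabling back-substitution.

{(-1, 5)}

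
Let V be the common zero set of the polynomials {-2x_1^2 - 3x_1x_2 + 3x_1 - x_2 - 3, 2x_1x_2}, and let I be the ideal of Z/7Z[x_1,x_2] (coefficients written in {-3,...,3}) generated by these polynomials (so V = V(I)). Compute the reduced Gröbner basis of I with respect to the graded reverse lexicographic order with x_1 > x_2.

f_1 = -2x_1^2 - 3x_1x_2 + 3x_1 - x_2 - 3, LT = x_1^2.
f_2 = 2x_1x_2, LT = x_1x_2.

S(f_1,f_2): lcm = x_1^2x_2. S = -2x_1x_2^2 + 2x_1x_2 - 3x_2^2 - 2x_2.
  reduce S modulo (f_1, f_2):
  remainder -3x_2^2 - 2x_2 ≠ 0; add g_3 = -3x_2^2 - 2x_2 to the basis.

The other S-polynomials (S(f_1,g_3), S(f_2,g_3)) all reduce to 0 modulo the current basis, so we have a Gröbner basis.

G = {x_1^2 + 2x_1 - 3x_2 - 2, x_1x_2, x_2^2 + 3x_2}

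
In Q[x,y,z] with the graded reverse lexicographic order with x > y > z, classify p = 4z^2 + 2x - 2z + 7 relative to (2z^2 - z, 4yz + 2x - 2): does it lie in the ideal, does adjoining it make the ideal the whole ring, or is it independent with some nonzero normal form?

4z^2 + 2x - 2z + 7 is independent of I; its normal form modulo I is 2x + 7.

First compute the reduced Gröbner basis of I by Buchberger's algorithm.
f_1 = 2z^2 - z, LT = z^2.
f_2 = 4yz + 2x - 2, LT = yz.

S(f_1,f_2): lcm = yz^2. S = -1/2xz - 1/2yz + 1/2z.
  leading term xz: no divisor's leading term divides it; move -1/2xz to the remainder.
  leading term yz: subtract (-1/8)·f_2 from -1/2yz + 1/2z → 1/4x + 1/2z - 1/4
  leading term x: no divisor's leading term divides it; move 1/4x to the remainder.
  leading term z: no divisor's leading term divides it; move 1/2z to the remainder.
  leading term 1: no divisor's leading term divides it; move -1/4 to the remainder.
  remainder -1/2xz + 1/4x + 1/2z - 1/4 ≠ 0; add h_3 = -1/2xz + 1/4x + 1/2z - 1/4 to the basis.

S(f_1,h_3): lcm = xz^2. S = z^2 - 1/2z.
  leading term z^2: subtract (1/2)·f_1 from z^2 - 1/2z → 0
  remainder 0.

S(f_2,h_3): lcm = xyz. S = 1/2x^2 + 1/2xy + yz - 1/2x - 1/2y.
  leading term x^2: no divisor's leading term divides it; move 1/2x^2 to the remainder.
  leading term xy: no divisor's leading term divides it; move 1/2xy to the remainder.
  leading term yz: subtract (1/4)·f_2 from yz - 1/2x - 1/2y → -x - 1/2y + 1/2
  leading term x: no divisor's leading term divides it; move -x to the remainder.
  leading term y: no divisor's leading term divides it; move -1/2y to the remainder.
  leading term 1: no divisor's leading term divides it; move 1/2 to the remainder.
  remainder 1/2x^2 + 1/2xy - x - 1/2y + 1/2 ≠ 0; add h_4 = 1/2x^2 + 1/2xy - x - 1/2y + 1/2 to the basis.

S(f_1,h_4): leading monomials are coprime, so the S-polynomial reduces to 0 (Buchberger's first criterion).
S(f_2,h_4): leading monomials are coprime, so the S-polynomial reduces to 0 (Buchberger's first criterion).
S(h_3,h_4): lcm = x^2z. S = -xyz - 1/2x^2 + xz + yz + 1/2x - z.
  leading term xyz: subtract (-1/4x)·f_2 from -xyz - 1/2x^2 + xz + yz + 1/2x - z → xz + yz - z
  leading term xz: subtract (-2)·h_3 from xz + yz - z → yz + 1/2x - 1/2
  leading term yz: subtract (1/4)·f_2 from yz + 1/2x - 1/2 → 0
  remainder 0.

Every S-polynomial of the final basis reduces to 0, so we have a Gröbner basis.
Inter-reduce: drop elements whose leading term is divisible by another's, tail-reduce, and make monic.
Reduced Gröbner basis: {x^2 + xy - 2x - y + 1, xz - 1/2x - z + 1/2, yz + 1/2x - 1/2, z^2 - 1/2z}.
Label its elements g_1 = x^2 + xy - 2x - y + 1, g_2 = xz - 1/2x - z + 1/2, g_3 = yz + 1/2x - 1/2, g_4 = z^2 - 1/2z.

Reduce p = 4z^2 + 2x - 2z + 7 modulo G:
  leading term z^2: subtract (4)·g_4 from 4z^2 + 2x - 2z + 7 → 2x + 7
  leading term x: no divisor's leading term divides it; move 2x to the remainder.
  leading term 1: no divisor's leading term divides it; move 7 to the remainder.
  normal form = 2x + 7.
The normal form is nonzero, so p ∉ I. Since p minus its normal form lies in I, I + (p) = I + (r) where r = 2x + 7; decide whether this ideal is the whole ring.
Run Buchberger on G together with r (pairs among the g_i already reduce to 0 since G is a Gröbner basis):
g_1 = x^2 + xy - 2x - y + 1, LT = x^2.
g_2 = xz - 1/2x - z + 1/2, LT = xz.
g_3 = yz + 1/2x - 1/2, LT = yz.
g_4 = z^2 - 1/2z, LT = z^2.
r = 2x + 7, LT = x.

S(g_1,g_2): lcm = x^2z. S = xyz + 1/2x^2 - xz - yz - 1/2x + z.
  leading term xyz: subtract (y)·g_2 from xyz + 1/2x^2 - xz - yz - 1/2x + z → 1/2x^2 + 1/2xy - xz - 1/2x - 1/2y + z
  leading term x^2: subtract (1/2)·g_1 from 1/2x^2 + 1/2xy - xz - 1/2x - 1/2y + z → -xz + 1/2x + z - 1/2
  leading term xz: subtract (-1)·g_2 from -xz + 1/2x + z - 1/2 → 0
  remainder 0.

S(g_1,g_3): leading monomials are coprime, so the S-polynomial reduces to 0 (Buchberger's first criterion).
S(g_1,g_4): leading monomials are coprime, so the S-polynomial reduces to 0 (Buchberger's first criterion).
S(g_1,r): lcm = x^2. S = xy - 11/2x - y + 1.
  leading term xy: subtract (1/2y)·r from xy - 11/2x - y + 1 → -11/2x - 9/2y + 1
  leading term x: subtract (-11/4)·r from -11/2x - 9/2y + 1 → -9/2y + 81/4
  leading term y: no divisor's leading term divides it; move -9/2y to the remainder.
  leading term 1: no divisor's leading term divides it; move 81/4 to the remainder.
  remainder -9/2y + 81/4 ≠ 0; add m_6 = -9/2y + 81/4 to the basis.

S(g_2,g_3): lcm = xyz. S = -1/2x^2 - 1/2xy - yz + 1/2x + 1/2y.
  leading term x^2: subtract (-1/2)·g_1 from -1/2x^2 - 1/2xy - yz + 1/2x + 1/2y → -yz - 1/2x + 1/2
  leading term yz: subtract (-1)·g_3 from -yz - 1/2x + 1/2 → 0
  remainder 0.

S(g_2,g_4): lcm = xz^2. S = -z^2 + 1/2z.
  leading term z^2: subtract (-1)·g_4 from -z^2 + 1/2z → 0
  remainder 0.

S(g_2,r): lcm = xz. S = -1/2x - 9/2z + 1/2.
  leading term x: subtract (-1/4)·r from -1/2x - 9/2z + 1/2 → -9/2z + 9/4
  leading term z: no divisor's leading term divides it; move -9/2z to the remainder.
  leading term 1: no divisor's leading term divides it; move 9/4 to the remainder.
  remainder -9/2z + 9/4 ≠ 0; add m_7 = -9/2z + 9/4 to the basis.

S(g_3,g_4): lcm = yz^2. S = 1/2xz + 1/2yz - 1/2z.
  leading term xz: subtract (1/2)·g_2 from 1/2xz + 1/2yz - 1/2z → 1/2yz + 1/4x - 1/4
  leading term yz: subtract (1/2)·g_3 from 1/2yz + 1/4x - 1/4 → 0
  remainder 0.

S(g_3,r): leading monomials are coprime, so the S-polynomial reduces to 0 (Buchberger's first criterion).
S(g_4,r): leading monomials are coprime, so the S-polynomial reduces to 0 (Buchberger's first criterion).
S(g_1,m_6): leading monomials are coprime, so the S-polynomial reduces to 0 (Buchberger's first criterion).
S(g_2,m_6): leading monomials are coprime, so the S-polynomial reduces to 0 (Buchberger's first criterion).
S(g_3,m_6): lcm = yz. S = 1/2x + 9/2z - 1/2.
  leading term x: subtract (1/4)·r from 1/2x + 9/2z - 1/2 → 9/2z - 9/4
  leading term z: subtract (-1)·m_7 from 9/2z - 9/4 → 0
  remainder 0.

S(g_4,m_6): leading monomials are coprime, so the S-polynomial reduces to 0 (Buchberger's first criterion).
S(r,m_6): leading monomials are coprime, so the S-polynomial reduces to 0 (Buchberger's first criterion).
S(g_1,m_7): leading monomials are coprime, so the S-polynomial reduces to 0 (Buchberger's first criterion).
S(g_2,m_7): lcm = xz. S = -z + 1/2.
  leading term z: subtract (2/9)·m_7 from -z + 1/2 → 0
  remainder 0.

S(g_3,m_7): lcm = yz. S = 1/2x + 1/2y - 1/2.
  leading term x: subtract (1/4)·r from 1/2x + 1/2y - 1/2 → 1/2y - 9/4
  leading term y: subtract (-1/9)·m_6 from 1/2y - 9/4 → 0
  remainder 0.

S(g_4,m_7): lcm = z^2. S = 0.
  remainder 0.

S(r,m_7): leading monomials are coprime, so the S-polynomial reduces to 0 (Buchberger's first criterion).
S(m_6,m_7): leading monomials are coprime, so the S-polynomial reduces to 0 (Buchberger's first criterion).
Every S-polynomial of the final basis reduces to 0, so we have a Gröbner basis.
Inter-reduce: drop elements whose leading term is divisible by another's, tail-reduce, and make monic.
Reduced Gröbner basis: {x + 7/2, y - 9/2, z - 1/2}.
The reduced Gröbner basis of I + (p) is {x + 7/2, y - 9/2, z - 1/2} ≠ {1}, a proper ideal, so the enlarged system stays consistent: p is independent of I, with normal form 2x + 7.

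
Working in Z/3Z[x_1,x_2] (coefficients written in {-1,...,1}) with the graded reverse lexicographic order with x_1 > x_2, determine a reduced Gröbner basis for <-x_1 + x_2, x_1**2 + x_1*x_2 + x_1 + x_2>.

This is the nonlinear analogue of row-reducing a linear system.

f_1 = -x_1 + x_2, LT = x_1.
f_2 = x_1**2 + x_1*x_2 + x_1 + x_2, LT = x_1**2.

S(f_1,f_2): lcm = x_1**2. S = x_1*x_2 - x_1 - x_2.
  leading term x_1*x_2: subtract (-x_2)·f_1 from x_1*x_2 - x_1 - x_2 → x_2**2 - x_1 - x_2
  leading term x_2**2: no divisor's leading term divides it; move x_2**2 to the remainder.
  leading term x_1: subtract (1)·f_1 from -x_1 - x_2 → x_2
  leading term x_2: no divisor's leading term divides it; move x_2 to the remainder.
  remainder x_2**2 + x_2 ≠ 0; add g_3 = x_2**2 + x_2 to the basis.

The other S-polynomials (S(f_1,g_3), S(f_2,g_3)) all reduce to 0 modulo the current basis, so we have a Gröbner basis.
Inter-reduce: drop elements whose leading term is divisible by another's, tail-reduce, and make monic.

G = {x_2**2 + x_2, x_1 - x_2}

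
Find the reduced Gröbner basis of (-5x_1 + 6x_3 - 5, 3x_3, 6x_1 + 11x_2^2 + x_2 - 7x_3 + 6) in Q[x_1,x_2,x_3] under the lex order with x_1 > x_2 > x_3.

G = {x_1 + 1, x_2^2 + 1/11x_2, x_3}

The reduced Gröbner basis is the canonical form of the ideal for this ordering.

f_1 = -5x_1 + 6x_3 - 5, LT = x_1.
f_2 = 3x_3, LT = x_3.
f_3 = 6x_1 + 11x_2^2 + x_2 - 7x_3 + 6, LT = x_1.

S(f_1,f_2): leading monomials are coprime, so the S-polynomial reduces to 0 (Buchberger's first criterion).
S(f_1,f_3): lcm = x_1. S = -11/6x_2^2 - 1/6x_2 - 1/30x_3.
  leading term x_2^2: no divisor's leading term divides it; move -11/6x_2^2 to the remainder.
  leading term x_2: no divisor's leading term divides it; move -1/6x_2 to the remainder.
  leading term x_3: subtract (-1/90)·f_2 from -1/30x_3 → 0
  remainder -11/6x_2^2 - 1/6x_2 ≠ 0; add g_4 = -11/6x_2^2 - 1/6x_2 to the basis.

S(f_2,f_3): leading monomials are coprime, so the S-polynomial reduces to 0 (Buchberger's first criterion).
S(f_1,g_4): leading monomials are coprime, so the S-polynomial reduces to 0 (Buchberger's first criterion).
S(f_2,g_4): leading monomials are coprime, so the S-polynomial reduces to 0 (Buchberger's first criterion).
S(f_3,g_4): leading monomials are coprime, so the S-polynomial reduces to 0 (Buchberger's first criterion).
Every S-polynomial of the final basis reduces to 0, so we have a Gröbner basis.
Inter-reduce: drop elements whose leading term is divisible by another's, tail-reduce, and make monic.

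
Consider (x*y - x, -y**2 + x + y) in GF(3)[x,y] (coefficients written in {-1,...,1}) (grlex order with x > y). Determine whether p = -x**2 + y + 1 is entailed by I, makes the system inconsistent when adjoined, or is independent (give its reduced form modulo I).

First compute the reduced Gröbner basis of I by Buchberger's algorithm.
f_1 = x*y - x, LT = x*y.
f_2 = -y**2 + x + y, LT = y**2.

S(f_1,f_2): lcm = x*y**2. S = x**2.
  reduce S modulo (f_1, f_2):
  remainder x**2 ≠ 0; add h_3 = x**2 to the basis.

The other S-polynomials (S(f_1,h_3), S(f_2,h_3)) all reduce to 0 modulo the current basis, so we have a Gröbner basis.
Inter-reduce: drop elements whose leading term is divisible by another's, tail-reduce, and make monic.
Reduced Gröbner basis: {x**2, x*y - x, y**2 - x - y}.
Label its elements g_1 = x**2, g_2 = x*y - x, g_3 = y**2 - x - y.

Reduce p = -x**2 + y + 1 modulo G:
  leading term x**2: subtract (-1)·g_1 from -x**2 + y + 1 → y + 1
  leading term y: no divisor's leading term divides it; move y to the remainder.
  leading term 1: no divisor's leading term divides it; move 1 to the remainder.
  normal form = y + 1.
The normal form is nonzero, so p ∉ I. Since p minus its normal form lies in I, I + (p) = I + (r) where r = y + 1; decide whether this ideal is the whole ring.
Run Buchberger on G together with r (pairs among the g_i already reduce to 0 since G is a Gröbner basis):
g_1 = x**2, LT = x**2.
g_2 = x*y - x, LT = x*y.
g_3 = y**2 - x - y, LT = y**2.
r = y + 1, LT = y.

S(g_2,r): lcm = x*y. S = x.
  reduce S modulo (g_1, g_2, g_3, r):
  remainder x ≠ 0; add m_5 = x to the basis.

S(g_3,r): lcm = y**2. S = -x + y.
  reduce S modulo (g_1, g_2, g_3, r, m_5):
  remainder -1 ≠ 0; add m_6 = -1 to the basis.

The other S-polynomials (S(g_1,g_2), S(g_1,g_3), S(g_1,r), S(g_2,g_3), S(g_1,m_5), S(g_2,m_5), S(g_3,m_5), S(r,m_5), S(g_1,m_6), S(g_2,m_6), S(g_3,m_6), S(r,m_6), S(m_5,m_6)) all reduce to 0 modulo the current basis, so we have a Gröbner basis.
Inter-reduce: drop elements whose leading term is divisible by another's, tail-reduce, and make monic.
Reduced Gröbner basis: {1}.
The reduced Gröbner basis of I + (p) is {1}: the ideal is the whole ring, so the enlarged system has no common solution — adjoining p is inconsistent.

Adjoining -x**2 + y + 1 makes the ideal the whole ring: the system is inconsistent.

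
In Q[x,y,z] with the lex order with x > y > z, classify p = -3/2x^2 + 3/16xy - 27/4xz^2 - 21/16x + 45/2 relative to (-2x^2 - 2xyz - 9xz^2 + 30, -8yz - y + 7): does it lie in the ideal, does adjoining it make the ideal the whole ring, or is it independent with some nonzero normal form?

-3/2x^2 + 3/16xy - 27/4xz^2 - 21/16x + 45/2 lies in I (it reduces to 0).

First compute the reduced Gröbner basis of I by Buchberger's algorithm.
f_1 = -2x^2 - 2xyz - 9xz^2 + 30, LT = x^2.
f_2 = -8yz - y + 7, LT = yz.

The S-polynomials (S(f_1,f_2)) all reduce to 0 modulo the current basis, so we have a Gröbner basis.
Inter-reduce: drop elements whose leading term is divisible by another's, tail-reduce, and make monic.
Reduced Gröbner basis: {x^2 - 1/8xy + 9/2xz^2 + 7/8x - 15, yz + 1/8y - 7/8}.
Label its elements g_1 = x^2 - 1/8xy + 9/2xz^2 + 7/8x - 15, g_2 = yz + 1/8y - 7/8.

Reduce p = -3/2x^2 + 3/16xy - 27/4xz^2 - 21/16x + 45/2 modulo G:
  leading term x^2: subtract (-3/2)·g_1 from -3/2x^2 + 3/16xy - 27/4xz^2 - 21/16x + 45/2 → 0
  normal form = 0.
Since the normal form is 0, p ∈ I.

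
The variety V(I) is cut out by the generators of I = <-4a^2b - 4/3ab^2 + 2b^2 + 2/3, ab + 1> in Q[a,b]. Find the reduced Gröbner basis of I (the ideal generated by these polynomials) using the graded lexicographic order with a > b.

This is the nonlinear analogue of row-reducing a linear system.

f_1 = -4a^2b - 4/3ab^2 + 2b^2 + 2/3, LT = a^2b.
f_2 = ab + 1, LT = ab.

S(f_1,f_2): lcm = a^2b. S = 1/3ab^2 - 1/2b^2 - a - 1/6.
  leading term ab^2: subtract (1/3b)·f_2 from 1/3ab^2 - 1/2b^2 - a - 1/6 → -1/2b^2 - a - 1/3b - 1/6
  leading term b^2: no divisor's leading term divides it; move -1/2b^2 to the remainder.
  leading term a: no divisor's leading term divides it; move -a to the remainder.
  leading term b: no divisor's leading term divides it; move -1/3b to the remainder.
  leading term 1: no divisor's leading term divides it; move -1/6 to the remainder.
  remainder -1/2b^2 - a - 1/3b - 1/6 ≠ 0; add g_3 = -1/2b^2 - a - 1/3b - 1/6 to the basis.

S(f_1,g_3): lcm = a^2b^2. S = 1/3ab^3 - 2a^3 - 2/3a^2b - 1/2b^3 - 1/3a^2 - 1/6b.
  leading term ab^3: subtract (1/3b^2)·f_2 from 1/3ab^3 - 2a^3 - 2/3a^2b - 1/2b^3 - 1/3a^2 - 1/6b → -2a^3 - 2/3a^2b - 1/2b^3 - 1/3a^2 - 1/3b^2 - 1/6b
  leading term a^3: no divisor's leading term divides it; move -2a^3 to the remainder.
  leading term a^2b: subtract (1/6)·f_1 from -2/3a^2b - 1/2b^3 - 1/3a^2 - 1/3b^2 - 1/6b → 2/9ab^2 - 1/2b^3 - 1/3a^2 - 2/3b^2 - 1/6b - 1/9
  leading term ab^2: subtract (2/9b)·f_2 from 2/9ab^2 - 1/2b^3 - 1/3a^2 - 2/3b^2 - 1/6b - 1/9 → -1/2b^3 - 1/3a^2 - 2/3b^2 - 7/18b - 1/9
  leading term b^3: subtract (b)·g_3 from -1/2b^3 - 1/3a^2 - 2/3b^2 - 7/18b - 1/9 → -1/3a^2 + ab - 1/3b^2 - 2/9b - 1/9
  leading term a^2: no divisor's leading term divides it; move -1/3a^2 to the remainder.
  leading term ab: subtract (1)·f_2 from ab - 1/3b^2 - 2/9b - 1/9 → -1/3b^2 - 2/9b - 10/9
  leading term b^2: subtract (2/3)·g_3 from -1/3b^2 - 2/9b - 10/9 → 2/3a - 1
  leading term a: no divisor's leading term divides it; move 2/3a to the remainder.
  leading term 1: no divisor's leading term divides it; move -1 to the remainder.
  remainder -2a^3 - 1/3a^2 + 2/3a - 1 ≠ 0; add g_4 = -2a^3 - 1/3a^2 + 2/3a - 1 to the basis.

S(f_2,g_3): lcm = ab^2. S = -2a^2 - 2/3ab - 1/3a + b.
  leading term a^2: no divisor's leading term divides it; move -2a^2 to the remainder.
  leading term ab: subtract (-2/3)·f_2 from -2/3ab - 1/3a + b → -1/3a + b + 2/3
  leading term a: no divisor's leading term divides it; move -1/3a to the remainder.
  leading term b: no divisor's leading term divides it; move b to the remainder.
  leading term 1: no divisor's leading term divides it; move 2/3 to the remainder.
  remainder -2a^2 - 1/3a + b + 2/3 ≠ 0; add g_5 = -2a^2 - 1/3a + b + 2/3 to the basis.

The other S-polynomials (S(f_1,g_4), S(f_2,g_4), S(g_3,g_4), S(f_1,g_5), S(f_2,g_5), S(g_3,g_5), S(g_4,g_5)) all reduce to 0 modulo the current basis, so we have a Gröbner basis.
Inter-reduce: drop elements whose leading term is divisible by another's, tail-reduce, and make monic.

G = {a^2 + 1/6a - 1/2b - 1/3, ab + 1, b^2 + 2a + 2/3b + 1/3}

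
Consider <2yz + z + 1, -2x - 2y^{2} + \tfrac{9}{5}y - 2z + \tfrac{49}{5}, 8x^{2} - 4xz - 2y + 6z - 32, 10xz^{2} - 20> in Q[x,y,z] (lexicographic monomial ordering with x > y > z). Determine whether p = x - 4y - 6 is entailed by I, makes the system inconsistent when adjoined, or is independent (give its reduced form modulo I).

First compute the reduced Gröbner basis of I by Buchberger's algorithm.
f_1 = 2yz + z + 1, LT = yz.
f_2 = -2x - 2y^{2} + \tfrac{9}{5}y - 2z + \tfrac{49}{5}, LT = x.
f_3 = 8x^{2} - 4xz - 2y + 6z - 32, LT = x^{2}.
f_4 = 10xz^{2} - 20, LT = xz^{2}.

S(f_1,f_4): lcm = xyz^{2}. S = \tfrac{1}{2}xz^{2} + \tfrac{1}{2}xz + 2y.
  reduce S modulo (f_1, f_2, f_3, f_4):
  remainder \tfrac{9}{4}y - \tfrac{1}{2}z^{3} + \tfrac{8}{5}z^{2} + \tfrac{13}{8}z - \tfrac{19}{40} ≠ 0; add h_5 = \tfrac{9}{4}y - \tfrac{1}{2}z^{3} + \tfrac{8}{5}z^{2} + \tfrac{13}{8}z - \tfrac{19}{40} to the basis.

S(f_2,f_3): lcm = x^{2}. S = xy^{2} - \tfrac{9}{10}xy + \tfrac{3}{2}xz - \tfrac{49}{10}x + \tfrac{1}{4}y - \tfrac{3}{4}z + 4.
  reduce S modulo (f_1, f_2, f_3, f_4, h_5):
  remainder -\tfrac{3081983}{1640250}z^{3} + \tfrac{15486214}{4100625}z^{2} + \tfrac{120617237}{6561000}z - \tfrac{665336237}{32805000} ≠ 0; add h_6 = -\tfrac{3081983}{1640250}z^{3} + \tfrac{15486214}{4100625}z^{2} + \tfrac{120617237}{6561000}z - \tfrac{665336237}{32805000} to the basis.

S(f_2,f_4): lcm = xz^{2}. S = y^{2}z^{2} - \tfrac{9}{10}yz^{2} + z^{3} - \tfrac{49}{10}z^{2} + 2.
  reduce S modulo (f_1, f_2, f_3, f_4, h_5, h_6):
  remainder -\tfrac{6749843}{3081983}z^{2} + \tfrac{330821931}{30819830}z - \tfrac{263323501}{30819830} ≠ 0; add h_7 = -\tfrac{6749843}{3081983}z^{2} + \tfrac{330821931}{30819830}z - \tfrac{263323501}{30819830} to the basis.

S(f_3,f_4): lcm = x^{2}z^{2}. S = -\tfrac{1}{2}xz^{3} + 2x - \tfrac{1}{4}yz^{2} + \tfrac{3}{4}z^{3} - 4z^{2}.
  reduce S modulo (f_1, f_2, f_3, f_4, h_5, h_6, h_7):
  remainder -\tfrac{3048014292014552}{520072534466725}z + \tfrac{3048014292014552}{520072534466725} ≠ 0; add h_8 = -\tfrac{3048014292014552}{520072534466725}z + \tfrac{3048014292014552}{520072534466725} to the basis.

The other S-polynomials (S(f_1,f_2), S(f_1,f_3), S(f_1,h_5), S(f_2,h_5), S(f_3,h_5), S(f_4,h_5), S(f_1,h_6), S(f_2,h_6), S(f_3,h_6), S(f_4,h_6), S(h_5,h_6), S(f_1,h_7), S(f_2,h_7), S(f_3,h_7), S(f_4,h_7), S(h_5,h_7), S(h_6,h_7), S(f_1,h_8), S(f_2,h_8), S(f_3,h_8), S(f_4,h_8), S(h_5,h_8), S(h_6,h_8), S(h_7,h_8)) all reduce to 0 modulo the current basis, so we have a Gröbner basis.
Inter-reduce: drop elements whose leading term is divisible by another's, tail-reduce, and make monic.
Reduced Gröbner basis: {x - 2, y + 1, z - 1}.
Label its elements g_1 = x - 2, g_2 = y + 1, g_3 = z - 1.

Reduce p = x - 4y - 6 modulo G:
  leading term x: subtract (1)·g_1 from x - 4y - 6 → -4y - 4
  leading term y: subtract (-4)·g_2 from -4y - 4 → 0
  normal form = 0.
Since the normal form is 0, p ∈ I.

The remainder on division by a Gröbner basis is unique — it is the normal form.

x - 4y - 6 lies in I (it reduces to 0).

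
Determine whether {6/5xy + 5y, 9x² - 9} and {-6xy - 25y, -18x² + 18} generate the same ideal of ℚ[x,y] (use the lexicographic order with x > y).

For a fixed monomial order, each ideal has a unique reduced Gröbner basis; comparing bases decides equality.
Buchberger on the first generating set:
f_1 = 6/5xy + 5y, LT = xy.
f_2 = 9x² - 9, LT = x².

S(f_1,f_2): lcm = x²y. S = 25/6xy + y.
  leading term xy: subtract (125/36)·f_1 from 25/6xy + y → -589/36y
  leading term y: no divisor's leading term divides it; move -589/36y to the remainder.
  remainder -589/36y ≠ 0; add g_3 = -589/36y to the basis.

The other S-polynomials (S(f_1,g_3), S(f_2,g_3)) all reduce to 0 modulo the current basis, so we have a Gröbner basis.
Inter-reduce: drop elements whose leading term is divisible by another's, tail-reduce, and make monic.
Reduced Gröbner basis: {x² - 1, y}.

Buchberger on the second generating set:
h_1 = -6xy - 25y, LT = xy.
h_2 = -18x² + 18, LT = x².

S(h_1,h_2): lcm = x²y. S = 25/6xy + y.
  leading term xy: subtract (-25/36)·h_1 from 25/6xy + y → -589/36y
  leading term y: no divisor's leading term divides it; move -589/36y to the remainder.
  remainder -589/36y ≠ 0; add k_3 = -589/36y to the basis.

The other S-polynomials (S(h_1,k_3), S(h_2,k_3)) all reduce to 0 modulo the current basis, so we have a Gröbner basis.
Inter-reduce: drop elements whose leading term is divisible by another's, tail-reduce, and make monic.
Reduced Gröbner basis: {x² - 1, y}.

Same reduced basis, so the two generating sets span the same ideal.

Yes, the ideals are equal.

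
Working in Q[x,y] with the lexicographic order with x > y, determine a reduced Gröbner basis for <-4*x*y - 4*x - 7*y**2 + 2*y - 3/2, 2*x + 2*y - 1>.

f_1 = -4*x*y - 4*x - 7*y**2 + 2*y - 3/2, LT = x*y.
f_2 = 2*x + 2*y - 1, LT = x.

S(f_1,f_2): lcm = x*y. S = x + 3/4*y**2 + 3/8.
  leading term x: subtract (1/2)·f_2 from x + 3/4*y**2 + 3/8 → 3/4*y**2 - y + 7/8
  leading term y**2: no divisor's leading term divides it; move 3/4*y**2 to the remainder.
  leading term y: no divisor's leading term divides it; move -y to the remainder.
  leading term 1: no divisor's leading term divides it; move 7/8 to the remainder.
  remainder 3/4*y**2 - y + 7/8 ≠ 0; add g_3 = 3/4*y**2 - y + 7/8 to the basis.

S(f_1,g_3): lcm = x*y**2. S = 7/3*x*y - 7/6*x + 7/4*y**3 - 1/2*y**2 + 3/8*y.
  leading term x*y: subtract (-7/12)·f_1 from 7/3*x*y - 7/6*x + 7/4*y**3 - 1/2*y**2 + 3/8*y → -7/2*x + 7/4*y**3 - 55/12*y**2 + 37/24*y - 7/8
  leading term x: subtract (-7/4)·f_2 from -7/2*x + 7/4*y**3 - 55/12*y**2 + 37/24*y - 7/8 → 7/4*y**3 - 55/12*y**2 + 121/24*y - 21/8
  leading term y**3: subtract (7/3*y)·g_3 from 7/4*y**3 - 55/12*y**2 + 121/24*y - 21/8 → -9/4*y**2 + 3*y - 21/8
  leading term y**2: subtract (-3)·g_3 from -9/4*y**2 + 3*y - 21/8 → 0
  remainder 0.

S(f_2,g_3): leading monomials are coprime, so the S-polynomial reduces to 0 (Buchberger's first criterion).
Every S-polynomial of the final basis reduces to 0, so we have a Gröbner basis.
Inter-reduce: drop elements whose leading term is divisible by another's, tail-reduce, and make monic.

G = {x + y - 1/2, y**2 - 4/3*y + 7/6}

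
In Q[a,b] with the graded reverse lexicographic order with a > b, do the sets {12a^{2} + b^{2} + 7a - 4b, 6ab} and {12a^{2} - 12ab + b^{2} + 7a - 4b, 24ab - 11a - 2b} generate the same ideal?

No, the ideals differ.

Two ideals are equal iff their reduced Gröbner bases coincide (the reduced basis is unique for a fixed ordering).
Buchberger on the first generating set:
f_1 = 12a^{2} + b^{2} + 7a - 4b, LT = a^{2}.
f_2 = 6ab, LT = ab.

S(f_1,f_2): lcm = a^{2}b. S = \tfrac{1}{12}b^{3} + \tfrac{7}{12}ab - \tfrac{1}{3}b^{2}.
  reduce S modulo (f_1, f_2):
  remainder \tfrac{1}{12}b^{3} - \tfrac{1}{3}b^{2} ≠ 0; add g_3 = \tfrac{1}{12}b^{3} - \tfrac{1}{3}b^{2} to the basis.

The other S-polynomials (S(f_1,g_3), S(f_2,g_3)) all reduce to 0 modulo the current basis, so we have a Gröbner basis.
Inter-reduce: drop elements whose leading term is divisible by another's, tail-reduce, and make monic.
Reduced Gröbner basis: {b^{3} - 4b^{2}, a^{2} + \tfrac{1}{12}b^{2} + \tfrac{7}{12}a - \tfrac{1}{3}b, ab}.

Buchberger on the second generating set:
h_1 = 12a^{2} - 12ab + b^{2} + 7a - 4b, LT = a^{2}.
h_2 = 24ab - 11a - 2b, LT = ab.

S(h_1,h_2): lcm = a^{2}b. S = -ab^{2} + \tfrac{1}{12}b^{3} + \tfrac{11}{24}a^{2} + \tfrac{2}{3}ab - \tfrac{1}{3}b^{2}.
  reduce S modulo (h_1, h_2):
  remainder \tfrac{1}{12}b^{3} - \tfrac{131}{288}b^{2} + \tfrac{11}{288}a + \tfrac{5}{24}b ≠ 0; add k_3 = \tfrac{1}{12}b^{3} - \tfrac{131}{288}b^{2} + \tfrac{11}{288}a + \tfrac{5}{24}b to the basis.

The other S-polynomials (S(h_1,k_3), S(h_2,k_3)) all reduce to 0 modulo the current basis, so we have a Gröbner basis.
Inter-reduce: drop elements whose leading term is divisible by another's, tail-reduce, and make monic.
Reduced Gröbner basis: {b^{3} - \tfrac{131}{24}b^{2} + \tfrac{11}{24}a + \tfrac{5}{2}b, a^{2} + \tfrac{1}{12}b^{2} + \tfrac{1}{8}a - \tfrac{5}{12}b, ab - \tfrac{11}{24}a - \tfrac{1}{12}b}.

Since the reduced bases disagree, the two ideals are not the same.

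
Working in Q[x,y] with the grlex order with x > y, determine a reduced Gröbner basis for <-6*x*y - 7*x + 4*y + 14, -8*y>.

Buchberger's algorithm terminates because the ascending chain of leading-term ideals stabilizes.

f_1 = -6*x*y - 7*x + 4*y + 14, LT = x*y.
f_2 = -8*y, LT = y.

S(f_1,f_2): lcm = x*y. S = 7/6*x - 2/3*y - 7/3.
  leading term x: no divisor's leading term divides it; move 7/6*x to the remainder.
  leading term y: subtract (1/12)·f_2 from -2/3*y - 7/3 → -7/3
  leading term 1: no divisor's leading term divides it; move -7/3 to the remainder.
  remainder 7/6*x - 7/3 ≠ 0; add g_3 = 7/6*x - 7/3 to the basis.

S(f_1,g_3): lcm = x*y. S = 7/6*x + 4/3*y - 7/3.
  leading term x: subtract (1)·g_3 from 7/6*x + 4/3*y - 7/3 → 4/3*y
  leading term y: subtract (-1/6)·f_2 from 4/3*y → 0
  remainder 0.

S(f_2,g_3): leading monomials are coprime, so the S-polynomial reduces to 0 (Buchberger's first criterion).
Every S-polynomial of the final basis reduces to 0, so we have a Gröbner basis.
Inter-reduce: drop elements whose leading term is divisible by another's, tail-reduce, and make monic.

G = {x - 2, y}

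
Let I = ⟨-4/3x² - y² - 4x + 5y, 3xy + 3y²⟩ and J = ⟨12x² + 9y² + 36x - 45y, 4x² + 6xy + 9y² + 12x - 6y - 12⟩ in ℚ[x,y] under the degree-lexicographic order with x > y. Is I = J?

No, the ideals differ.

Equality of ideals is decidable: compute both reduced Gröbner bases (unique for the ordering) and check whether they agree.
Buchberger on the first generating set:
f_1 = -4/3x² - y² - 4x + 5y, LT = x².
f_2 = 3xy + 3y², LT = xy.

S(f_1,f_2): lcm = x²y. S = -xy² + ¾y³ + 3xy - 15/4y².
  leading term xy²: subtract (-⅓y)·f_2 from -xy² + ¾y³ + 3xy - 15/4y² → 7/4y³ + 3xy - 15/4y²
  leading term y³: no divisor's leading term divides it; move 7/4y³ to the remainder.
  leading term xy: subtract (1)·f_2 from 3xy - 15/4y² → -27/4y²
  leading term y²: no divisor's leading term divides it; move -27/4y² to the remainder.
  remainder 7/4y³ - 27/4y² ≠ 0; add g_3 = 7/4y³ - 27/4y² to the basis.

S(f_1,g_3): leading monomials are coprime, so the S-polynomial reduces to 0 (Buchberger's first criterion).
S(f_2,g_3): lcm = xy³. S = y⁴ + 27/7xy².
  leading term y⁴: subtract (4/7y)·g_3 from y⁴ + 27/7xy² → 27/7xy² + 27/7y³
  leading term xy²: subtract (9/7y)·f_2 from 27/7xy² + 27/7y³ → 0
  remainder 0.

Every S-polynomial of the final basis reduces to 0, so we have a Gröbner basis.
Inter-reduce: drop elements whose leading term is divisible by another's, tail-reduce, and make monic.
Reduced Gröbner basis: {y³ - 27/7y², x² + ¾y² + 3x - 15/4y, xy + y²}.

Buchberger on the second generating set:
h_1 = 12x² + 9y² + 36x - 45y, LT = x².
h_2 = 4x² + 6xy + 9y² + 12x - 6y - 12, LT = x².

S(h_1,h_2): lcm = x². S = -3/2xy - 3/2y² - 9/4y + 3.
  leading term xy: no divisor's leading term divides it; move -3/2xy to the remainder.
  leading term y²: no divisor's leading term divides it; move -3/2y² to the remainder.
  leading term y: no divisor's leading term divides it; move -9/4y to the remainder.
  leading term 1: no divisor's leading term divides it; move 3 to the remainder.
  remainder -3/2xy - 3/2y² - 9/4y + 3 ≠ 0; add k_3 = -3/2xy - 3/2y² - 9/4y + 3 to the basis.

S(h_1,k_3): lcm = x²y. S = -xy² + ¾y³ + 3/2xy - 15/4y² + 2x.
  leading term xy²: subtract (⅔y)·k_3 from -xy² + ¾y³ + 3/2xy - 15/4y² + 2x → 7/4y³ + 3/2xy - 9/4y² + 2x - 2y
  leading term y³: no divisor's leading term divides it; move 7/4y³ to the remainder.
  leading term xy: subtract (-1)·k_3 from 3/2xy - 9/4y² + 2x - 2y → -15/4y² + 2x - 17/4y + 3
  leading term y²: no divisor's leading term divides it; move -15/4y² to the remainder.
  leading term x: no divisor's leading term divides it; move 2x to the remainder.
  leading term y: no divisor's leading term divides it; move -17/4y to the remainder.
  leading term 1: no divisor's leading term divides it; move 3 to the remainder.
  remainder 7/4y³ - 15/4y² + 2x - 17/4y + 3 ≠ 0; add k_4 = 7/4y³ - 15/4y² + 2x - 17/4y + 3 to the basis.

S(h_2,k_3): lcm = x²y. S = ½xy² + 9/4y³ + 3/2xy - 3/2y² + 2x - 3y.
  leading term xy²: subtract (-⅓y)·k_3 from ½xy² + 9/4y³ + 3/2xy - 3/2y² + 2x - 3y → 7/4y³ + 3/2xy - 9/4y² + 2x - 2y
  leading term y³: subtract (1)·k_4 from 7/4y³ + 3/2xy - 9/4y² + 2x - 2y → 3/2xy + 3/2y² + 9/4y - 3
  leading term xy: subtract (-1)·k_3 from 3/2xy + 3/2y² + 9/4y - 3 → 0
  remainder 0.

S(h_1,k_4): leading monomials are coprime, so the S-polynomial reduces to 0 (Buchberger's first criterion).
S(h_2,k_4): leading monomials are coprime, so the S-polynomial reduces to 0 (Buchberger's first criterion).
S(k_3,k_4): lcm = xy³. S = y⁴ + 15/7xy² + 3/2y³ - 8/7x² + 17/7xy - 2y² - 12/7x.
  leading term y⁴: subtract (4/7y)·k_4 from y⁴ + 15/7xy² + 3/2y³ - 8/7x² + 17/7xy - 2y² - 12/7x → 15/7xy² + 51/14y³ - 8/7x² + 9/7xy + 3/7y² - 12/7x - 12/7y
  leading term xy²: subtract (-10/7y)·k_3 from 15/7xy² + 51/14y³ - 8/7x² + 9/7xy + 3/7y² - 12/7x - 12/7y → 3/2y³ - 8/7x² + 9/7xy - 39/14y² - 12/7x + 18/7y
  leading term y³: subtract (6/7)·k_4 from 3/2y³ - 8/7x² + 9/7xy - 39/14y² - 12/7x + 18/7y → -8/7x² + 9/7xy + 3/7y² - 24/7x + 87/14y - 18/7
  leading term x²: subtract (-2/21)·h_1 from -8/7x² + 9/7xy + 3/7y² - 24/7x + 87/14y - 18/7 → 9/7xy + 9/7y² + 27/14y - 18/7
  leading term xy: subtract (-6/7)·k_3 from 9/7xy + 9/7y² + 27/14y - 18/7 → 0
  remainder 0.

Every S-polynomial of the final basis reduces to 0, so we have a Gröbner basis.
Inter-reduce: drop elements whose leading term is divisible by another's, tail-reduce, and make monic.
Reduced Gröbner basis: {y³ - 15/7y² + 8/7x - 17/7y + 12/7, x² + ¾y² + 3x - 15/4y, xy + y² + 3/2y - 2}.

The bases are distinct; the ideals are different.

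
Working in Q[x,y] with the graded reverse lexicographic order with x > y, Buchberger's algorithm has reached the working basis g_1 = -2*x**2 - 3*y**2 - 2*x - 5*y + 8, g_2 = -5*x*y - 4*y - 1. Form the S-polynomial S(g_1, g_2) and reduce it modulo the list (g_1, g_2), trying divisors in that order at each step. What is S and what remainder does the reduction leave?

S(g_1, g_2) = 3/2*y**3 + 1/5*x*y + 5/2*y**2 - 1/5*x - 4*y; remainder on division = 3/2*y**3 + 5/2*y**2 - 1/5*x - 104/25*y - 1/25.

lcm(LM(g_1), LM(g_2)) = x**2*y.
S = (lcm/LT(g_1))·g_1 − (lcm/LT(g_2))·g_2 = 3/2*y**3 + 1/5*x*y + 5/2*y**2 - 1/5*x - 4*y.
Reduce S modulo (g_1, g_2) in that order:
  leading term y**3: no divisor's leading term divides it; move 3/2*y**3 to the remainder.
  leading term x*y: subtract (-1/25)·g_2 from 1/5*x*y + 5/2*y**2 - 1/5*x - 4*y → 5/2*y**2 - 1/5*x - 104/25*y - 1/25
  leading term y**2: no divisor's leading term divides it; move 5/2*y**2 to the remainder.
  leading term x: no divisor's leading term divides it; move -1/5*x to the remainder.
  leading term y: no divisor's leading term divides it; move -104/25*y to the remainder.
  leading term 1: no divisor's leading term divides it; move -1/25 to the remainder.
The remainder 3/2*y**3 + 5/2*y**2 - 1/5*x - 104/25*y - 1/25 is nonzero, so it would be added as the next basis element.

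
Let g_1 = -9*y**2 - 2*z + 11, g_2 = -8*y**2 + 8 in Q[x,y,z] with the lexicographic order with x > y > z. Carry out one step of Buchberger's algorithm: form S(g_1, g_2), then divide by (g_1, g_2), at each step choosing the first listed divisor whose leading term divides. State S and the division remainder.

S(g_1, g_2) = 2/9*z - 2/9; remainder on division = 2/9*z - 2/9.

lcm(LM(g_1), LM(g_2)) = y**2.
S = (lcm/LT(g_1))·g_1 − (lcm/LT(g_2))·g_2 = 2/9*z - 2/9.
Reduce S modulo (g_1, g_2) in that order:
  leading term z: no divisor's leading term divides it; move 2/9*z to the remainder.
  leading term 1: no divisor's leading term divides it; move -2/9 to the remainder.
The remainder 2/9*z - 2/9 is nonzero, so it would be added as the next basis element.
An S-polynomial is built so that the two leading terms cancel; whether anything survives reduction is exactly the Gröbner-basis criterion.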